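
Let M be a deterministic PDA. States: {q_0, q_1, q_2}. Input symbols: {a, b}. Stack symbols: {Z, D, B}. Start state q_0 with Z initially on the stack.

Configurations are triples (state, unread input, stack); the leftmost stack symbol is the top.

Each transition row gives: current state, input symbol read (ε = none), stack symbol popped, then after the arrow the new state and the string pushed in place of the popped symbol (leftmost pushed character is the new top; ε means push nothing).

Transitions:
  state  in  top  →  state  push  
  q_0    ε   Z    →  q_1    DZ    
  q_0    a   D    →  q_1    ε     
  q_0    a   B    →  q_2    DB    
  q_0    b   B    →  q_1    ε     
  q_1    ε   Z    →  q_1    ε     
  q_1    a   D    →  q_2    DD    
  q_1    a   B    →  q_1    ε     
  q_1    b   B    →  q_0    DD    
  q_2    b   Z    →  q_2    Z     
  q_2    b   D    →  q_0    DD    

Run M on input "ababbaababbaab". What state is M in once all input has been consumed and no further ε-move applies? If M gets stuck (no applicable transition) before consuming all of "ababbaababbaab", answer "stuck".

stuck

(q_0, ababbaababbaab, Z)
  ε-move, top Z: go to q_1, push DZ → (q_1, ababbaababbaab, DZ)
  read a, top D: go to q_2, push DD → (q_2, babbaababbaab, DDZ)
  read b, top D: go to q_0, push DD → (q_0, abbaababbaab, DDDZ)
  read a, top D: go to q_1, push ε → (q_1, bbaababbaab, DDZ)
No transition for (q_1, b, top D); M blocks with input bbaababbaab remaining.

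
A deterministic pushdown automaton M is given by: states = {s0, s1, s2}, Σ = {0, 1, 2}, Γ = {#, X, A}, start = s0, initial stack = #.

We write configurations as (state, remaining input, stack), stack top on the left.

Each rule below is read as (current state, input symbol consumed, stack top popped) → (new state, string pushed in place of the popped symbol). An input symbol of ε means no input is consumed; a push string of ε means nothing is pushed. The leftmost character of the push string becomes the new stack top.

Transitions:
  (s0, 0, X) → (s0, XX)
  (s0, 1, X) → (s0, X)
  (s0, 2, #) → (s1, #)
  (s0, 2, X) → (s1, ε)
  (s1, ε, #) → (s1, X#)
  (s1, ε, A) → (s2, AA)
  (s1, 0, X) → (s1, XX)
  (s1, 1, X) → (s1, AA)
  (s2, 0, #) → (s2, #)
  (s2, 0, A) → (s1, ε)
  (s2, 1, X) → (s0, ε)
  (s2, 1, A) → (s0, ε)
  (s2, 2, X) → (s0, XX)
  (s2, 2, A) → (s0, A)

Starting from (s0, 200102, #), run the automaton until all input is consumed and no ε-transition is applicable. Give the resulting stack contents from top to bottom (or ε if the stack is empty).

AAAXX#

(s0, 200102, #) ⊢ (s1, 00102, #) ⊢ (s1, 00102, X#) ⊢ (s1, 0102, XX#) ⊢ (s1, 102, XXX#) ⊢ (s1, 02, AAXX#) ⊢ (s2, 02, AAAXX#) ⊢ (s1, 2, AAXX#) ⊢ (s2, 2, AAAXX#) ⊢ (s0, ε, AAAXX#)
All input consumed in state s0 with stack AAAXX#.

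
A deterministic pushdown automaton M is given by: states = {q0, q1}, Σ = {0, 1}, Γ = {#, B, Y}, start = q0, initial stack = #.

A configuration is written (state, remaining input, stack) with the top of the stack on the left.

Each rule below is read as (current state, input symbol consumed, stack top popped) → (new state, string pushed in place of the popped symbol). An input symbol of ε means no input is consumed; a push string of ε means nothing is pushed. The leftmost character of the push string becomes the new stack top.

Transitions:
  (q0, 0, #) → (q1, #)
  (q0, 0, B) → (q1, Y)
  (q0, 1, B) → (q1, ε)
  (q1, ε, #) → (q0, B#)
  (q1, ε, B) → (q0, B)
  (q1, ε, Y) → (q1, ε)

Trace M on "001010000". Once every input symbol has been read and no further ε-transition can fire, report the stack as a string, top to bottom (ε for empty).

(q0, 001010000, #)
  read 0, top #: go to q1, push # → (q1, 01010000, #)
  ε-move, top #: go to q0, push B# → (q0, 01010000, B#)
  read 0, top B: go to q1, push Y → (q1, 1010000, Y#)
  ε-move, top Y: go to q1, push ε → (q1, 1010000, #)
  ε-move, top #: go to q0, push B# → (q0, 1010000, B#)
  read 1, top B: go to q1, push ε → (q1, 010000, #)
  ε-move, top #: go to q0, push B# → (q0, 010000, B#)
  read 0, top B: go to q1, push Y → (q1, 10000, Y#)
  ε-move, top Y: go to q1, push ε → (q1, 10000, #)
  ε-move, top #: go to q0, push B# → (q0, 10000, B#)
  read 1, top B: go to q1, push ε → (q1, 0000, #)
  ε-move, top #: go to q0, push B# → (q0, 0000, B#)
  read 0, top B: go to q1, push Y → (q1, 000, Y#)
  ε-move, top Y: go to q1, push ε → (q1, 000, #)
  ε-move, top #: go to q0, push B# → (q0, 000, B#)
  read 0, top B: go to q1, push Y → (q1, 00, Y#)
  ε-move, top Y: go to q1, push ε → (q1, 00, #)
  ε-move, top #: go to q0, push B# → (q0, 00, B#)
  read 0, top B: go to q1, push Y → (q1, 0, Y#)
  ε-move, top Y: go to q1, push ε → (q1, 0, #)
  ε-move, top #: go to q0, push B# → (q0, 0, B#)
  read 0, top B: go to q1, push Y → (q1, ε, Y#)
  ε-move, top Y: go to q1, push ε → (q1, ε, #)
  ε-move, top #: go to q0, push B# → (q0, ε, B#)
All input consumed in state q0 with stack B#.

B#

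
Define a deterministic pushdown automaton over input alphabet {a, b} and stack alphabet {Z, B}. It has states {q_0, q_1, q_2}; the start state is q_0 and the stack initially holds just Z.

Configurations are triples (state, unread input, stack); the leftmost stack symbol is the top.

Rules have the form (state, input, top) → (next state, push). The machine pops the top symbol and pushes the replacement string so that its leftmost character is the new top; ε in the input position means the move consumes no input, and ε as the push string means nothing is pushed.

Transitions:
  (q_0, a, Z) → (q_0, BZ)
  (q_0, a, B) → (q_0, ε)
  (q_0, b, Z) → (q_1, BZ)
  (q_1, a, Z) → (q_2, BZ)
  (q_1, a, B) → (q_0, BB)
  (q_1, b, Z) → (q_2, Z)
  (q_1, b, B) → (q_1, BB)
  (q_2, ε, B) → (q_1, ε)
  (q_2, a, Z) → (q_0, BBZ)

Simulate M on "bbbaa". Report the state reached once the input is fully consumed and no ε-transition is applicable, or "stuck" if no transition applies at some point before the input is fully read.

(q_0, bbbaa, Z) ⊢ (q_1, bbaa, BZ) ⊢ (q_1, baa, BBZ) ⊢ (q_1, aa, BBBZ) ⊢ (q_0, a, BBBBZ) ⊢ (q_0, ε, BBBZ)
All input consumed; M is in state q_0.

q_0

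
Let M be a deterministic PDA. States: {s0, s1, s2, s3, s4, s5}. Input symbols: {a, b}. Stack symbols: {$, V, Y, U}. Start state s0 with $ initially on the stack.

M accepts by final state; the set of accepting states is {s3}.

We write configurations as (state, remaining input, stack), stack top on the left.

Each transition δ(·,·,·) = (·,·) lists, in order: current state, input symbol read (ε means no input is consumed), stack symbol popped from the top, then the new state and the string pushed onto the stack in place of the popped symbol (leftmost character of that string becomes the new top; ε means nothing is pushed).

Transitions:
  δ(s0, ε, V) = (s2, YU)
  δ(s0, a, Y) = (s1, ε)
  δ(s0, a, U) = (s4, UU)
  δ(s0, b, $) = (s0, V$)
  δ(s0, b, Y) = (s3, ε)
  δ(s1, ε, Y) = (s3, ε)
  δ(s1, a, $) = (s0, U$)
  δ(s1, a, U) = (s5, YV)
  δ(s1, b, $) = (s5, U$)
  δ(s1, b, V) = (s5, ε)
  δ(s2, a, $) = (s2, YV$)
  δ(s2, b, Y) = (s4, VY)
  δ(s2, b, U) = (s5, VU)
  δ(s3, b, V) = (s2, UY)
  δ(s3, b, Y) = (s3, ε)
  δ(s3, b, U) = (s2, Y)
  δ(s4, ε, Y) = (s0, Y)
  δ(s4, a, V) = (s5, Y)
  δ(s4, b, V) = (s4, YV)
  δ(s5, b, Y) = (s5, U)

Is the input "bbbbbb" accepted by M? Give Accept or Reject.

Reject

(s0, bbbbbb, $) ⊢ (s0, bbbbb, V$) ⊢ (s2, bbbbb, YU$) ⊢ (s4, bbbb, VYU$) ⊢ (s4, bbb, YVYU$) ⊢ (s0, bbb, YVYU$) ⊢ (s3, bb, VYU$) ⊢ (s2, b, UYYU$) ⊢ (s5, ε, VUYYU$)
All input consumed; state s5 ∉ F and no further ε-move applies.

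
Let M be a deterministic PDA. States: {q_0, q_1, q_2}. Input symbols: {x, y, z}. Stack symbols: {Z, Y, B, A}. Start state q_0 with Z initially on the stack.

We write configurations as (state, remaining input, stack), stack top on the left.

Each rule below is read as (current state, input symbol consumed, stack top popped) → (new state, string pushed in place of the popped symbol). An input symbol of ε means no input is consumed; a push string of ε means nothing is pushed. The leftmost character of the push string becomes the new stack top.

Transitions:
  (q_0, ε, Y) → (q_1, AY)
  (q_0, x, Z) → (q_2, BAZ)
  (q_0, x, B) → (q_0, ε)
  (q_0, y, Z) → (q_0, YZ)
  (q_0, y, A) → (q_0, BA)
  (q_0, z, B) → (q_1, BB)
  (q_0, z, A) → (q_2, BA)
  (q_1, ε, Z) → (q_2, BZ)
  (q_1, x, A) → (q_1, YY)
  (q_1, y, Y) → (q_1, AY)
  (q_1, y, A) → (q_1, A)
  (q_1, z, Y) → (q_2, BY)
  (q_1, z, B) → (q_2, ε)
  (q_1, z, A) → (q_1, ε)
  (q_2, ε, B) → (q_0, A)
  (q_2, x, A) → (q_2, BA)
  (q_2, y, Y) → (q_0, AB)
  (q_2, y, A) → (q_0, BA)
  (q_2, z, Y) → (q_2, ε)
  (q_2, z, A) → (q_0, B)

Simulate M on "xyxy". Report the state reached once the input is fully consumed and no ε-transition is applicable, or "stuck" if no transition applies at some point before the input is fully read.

q_0

(q_0, xyxy, Z)
  read x, top Z: go to q_2, push BAZ → (q_2, yxy, BAZ)
  ε-move, top B: go to q_0, push A → (q_0, yxy, AAZ)
  read y, top A: go to q_0, push BA → (q_0, xy, BAAZ)
  read x, top B: go to q_0, push ε → (q_0, y, AAZ)
  read y, top A: go to q_0, push BA → (q_0, ε, BAAZ)
All input consumed; M is in state q_0.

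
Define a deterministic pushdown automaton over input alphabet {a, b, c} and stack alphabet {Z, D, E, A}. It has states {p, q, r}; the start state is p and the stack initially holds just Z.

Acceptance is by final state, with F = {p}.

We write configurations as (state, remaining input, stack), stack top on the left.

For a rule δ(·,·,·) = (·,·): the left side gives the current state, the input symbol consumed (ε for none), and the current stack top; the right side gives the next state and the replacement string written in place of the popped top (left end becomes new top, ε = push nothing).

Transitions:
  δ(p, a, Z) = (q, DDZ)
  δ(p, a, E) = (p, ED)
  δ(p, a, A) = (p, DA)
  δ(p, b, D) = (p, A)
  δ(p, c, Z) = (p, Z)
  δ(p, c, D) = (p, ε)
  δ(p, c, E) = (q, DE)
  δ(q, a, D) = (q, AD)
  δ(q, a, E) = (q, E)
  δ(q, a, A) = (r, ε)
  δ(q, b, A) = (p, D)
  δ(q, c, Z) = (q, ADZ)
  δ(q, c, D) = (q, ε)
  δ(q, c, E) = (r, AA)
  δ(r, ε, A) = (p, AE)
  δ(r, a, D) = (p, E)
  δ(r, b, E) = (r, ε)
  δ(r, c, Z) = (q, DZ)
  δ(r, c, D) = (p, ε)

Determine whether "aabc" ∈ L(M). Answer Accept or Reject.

(p, aabc, Z) ⊢ (q, abc, DDZ) ⊢ (q, bc, ADDZ) ⊢ (p, c, DDDZ) ⊢ (p, ε, DDZ)
All input consumed; state p ∈ F.

Accept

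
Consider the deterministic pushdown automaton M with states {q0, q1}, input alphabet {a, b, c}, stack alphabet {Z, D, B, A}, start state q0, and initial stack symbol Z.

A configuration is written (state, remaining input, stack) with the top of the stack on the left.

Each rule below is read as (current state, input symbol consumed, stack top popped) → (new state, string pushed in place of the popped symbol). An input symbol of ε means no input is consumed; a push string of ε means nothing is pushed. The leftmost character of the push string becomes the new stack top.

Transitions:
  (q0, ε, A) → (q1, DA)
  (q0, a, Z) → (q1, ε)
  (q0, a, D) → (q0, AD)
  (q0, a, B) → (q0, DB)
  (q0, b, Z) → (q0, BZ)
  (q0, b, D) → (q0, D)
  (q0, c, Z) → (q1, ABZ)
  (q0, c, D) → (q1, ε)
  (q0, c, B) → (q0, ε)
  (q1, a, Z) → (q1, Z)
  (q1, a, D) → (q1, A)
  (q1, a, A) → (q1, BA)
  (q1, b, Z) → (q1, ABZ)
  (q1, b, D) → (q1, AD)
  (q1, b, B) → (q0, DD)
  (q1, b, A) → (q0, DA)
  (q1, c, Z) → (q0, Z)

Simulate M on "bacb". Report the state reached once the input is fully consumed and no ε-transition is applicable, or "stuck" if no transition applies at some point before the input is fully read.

(q0, bacb, Z)
  read b, top Z: go to q0, push BZ → (q0, acb, BZ)
  read a, top B: go to q0, push DB → (q0, cb, DBZ)
  read c, top D: go to q1, push ε → (q1, b, BZ)
  read b, top B: go to q0, push DD → (q0, ε, DDZ)
All input consumed; M is in state q0.

q0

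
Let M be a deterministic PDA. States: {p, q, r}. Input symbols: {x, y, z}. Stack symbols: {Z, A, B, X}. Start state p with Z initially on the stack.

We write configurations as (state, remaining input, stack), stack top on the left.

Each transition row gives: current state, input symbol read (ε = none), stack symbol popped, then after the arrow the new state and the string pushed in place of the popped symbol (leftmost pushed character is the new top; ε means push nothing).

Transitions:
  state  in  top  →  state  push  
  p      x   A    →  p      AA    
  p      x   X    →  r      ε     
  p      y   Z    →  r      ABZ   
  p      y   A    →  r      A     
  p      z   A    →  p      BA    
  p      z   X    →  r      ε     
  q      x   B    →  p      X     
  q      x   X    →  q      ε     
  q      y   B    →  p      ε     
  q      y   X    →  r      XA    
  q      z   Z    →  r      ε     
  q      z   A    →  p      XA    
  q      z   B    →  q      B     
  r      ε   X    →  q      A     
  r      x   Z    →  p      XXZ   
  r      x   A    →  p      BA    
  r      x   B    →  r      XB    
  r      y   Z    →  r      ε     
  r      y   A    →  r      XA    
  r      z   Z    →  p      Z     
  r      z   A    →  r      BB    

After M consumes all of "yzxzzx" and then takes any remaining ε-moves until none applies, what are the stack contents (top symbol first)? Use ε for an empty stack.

(p, yzxzzx, Z)
  read y, top Z: go to r, push ABZ → (r, zxzzx, ABZ)
  read z, top A: go to r, push BB → (r, xzzx, BBBZ)
  read x, top B: go to r, push XB → (r, zzx, XBBBZ)
  ε-move, top X: go to q, push A → (q, zzx, ABBBZ)
  read z, top A: go to p, push XA → (p, zx, XABBBZ)
  read z, top X: go to r, push ε → (r, x, ABBBZ)
  read x, top A: go to p, push BA → (p, ε, BABBBZ)
All input consumed in state p with stack BABBBZ.

BABBBZ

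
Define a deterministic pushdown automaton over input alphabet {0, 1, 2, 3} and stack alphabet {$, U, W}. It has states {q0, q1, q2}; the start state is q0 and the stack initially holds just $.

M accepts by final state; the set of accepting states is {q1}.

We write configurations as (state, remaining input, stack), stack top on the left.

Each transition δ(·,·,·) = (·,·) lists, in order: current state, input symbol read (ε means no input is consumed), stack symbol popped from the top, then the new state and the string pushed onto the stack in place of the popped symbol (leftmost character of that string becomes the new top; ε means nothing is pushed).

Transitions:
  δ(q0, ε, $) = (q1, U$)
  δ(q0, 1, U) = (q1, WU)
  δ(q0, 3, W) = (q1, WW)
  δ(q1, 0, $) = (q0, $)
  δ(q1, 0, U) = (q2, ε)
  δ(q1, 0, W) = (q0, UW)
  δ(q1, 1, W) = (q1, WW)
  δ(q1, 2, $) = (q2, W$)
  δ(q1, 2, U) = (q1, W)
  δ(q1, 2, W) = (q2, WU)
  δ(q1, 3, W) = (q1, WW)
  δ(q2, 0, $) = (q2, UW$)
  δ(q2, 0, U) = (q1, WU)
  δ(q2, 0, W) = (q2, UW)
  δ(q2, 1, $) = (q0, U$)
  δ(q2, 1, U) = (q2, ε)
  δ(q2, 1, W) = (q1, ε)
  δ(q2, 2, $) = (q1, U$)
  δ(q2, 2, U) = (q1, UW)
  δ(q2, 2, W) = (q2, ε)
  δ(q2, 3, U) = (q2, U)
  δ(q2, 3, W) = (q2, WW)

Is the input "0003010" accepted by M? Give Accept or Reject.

(q0, 0003010, $)
  ε-move, top $: go to q1, push U$ → (q1, 0003010, U$)
  read 0, top U: go to q2, push ε → (q2, 003010, $)
  read 0, top $: go to q2, push UW$ → (q2, 03010, UW$)
  read 0, top U: go to q1, push WU → (q1, 3010, WUW$)
  read 3, top W: go to q1, push WW → (q1, 010, WWUW$)
  read 0, top W: go to q0, push UW → (q0, 10, UWWUW$)
  read 1, top U: go to q1, push WU → (q1, 0, WUWWUW$)
  read 0, top W: go to q0, push UW → (q0, ε, UWUWWUW$)
All input consumed; state q0 ∉ F and no further ε-move applies.

Reject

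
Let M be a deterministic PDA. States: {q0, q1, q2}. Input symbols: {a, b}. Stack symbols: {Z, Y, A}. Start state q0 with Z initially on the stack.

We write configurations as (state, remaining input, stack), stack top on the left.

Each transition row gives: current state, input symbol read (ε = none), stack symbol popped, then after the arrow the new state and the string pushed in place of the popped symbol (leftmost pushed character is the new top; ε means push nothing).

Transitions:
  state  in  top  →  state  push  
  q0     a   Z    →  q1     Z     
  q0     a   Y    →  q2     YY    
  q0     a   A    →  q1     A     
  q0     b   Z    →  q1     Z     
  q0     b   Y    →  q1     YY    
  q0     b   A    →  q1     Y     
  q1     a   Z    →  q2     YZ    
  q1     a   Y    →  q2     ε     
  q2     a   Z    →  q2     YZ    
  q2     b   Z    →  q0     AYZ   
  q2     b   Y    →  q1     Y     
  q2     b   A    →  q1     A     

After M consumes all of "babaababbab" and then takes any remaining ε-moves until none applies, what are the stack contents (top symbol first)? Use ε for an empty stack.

(q0, babaababbab, Z)
  read b, top Z: go to q1, push Z → (q1, abaababbab, Z)
  read a, top Z: go to q2, push YZ → (q2, baababbab, YZ)
  read b, top Y: go to q1, push Y → (q1, aababbab, YZ)
  read a, top Y: go to q2, push ε → (q2, ababbab, Z)
  read a, top Z: go to q2, push YZ → (q2, babbab, YZ)
  read b, top Y: go to q1, push Y → (q1, abbab, YZ)
  read a, top Y: go to q2, push ε → (q2, bbab, Z)
  read b, top Z: go to q0, push AYZ → (q0, bab, AYZ)
  read b, top A: go to q1, push Y → (q1, ab, YYZ)
  read a, top Y: go to q2, push ε → (q2, b, YZ)
  read b, top Y: go to q1, push Y → (q1, ε, YZ)
All input consumed in state q1 with stack YZ.

YZ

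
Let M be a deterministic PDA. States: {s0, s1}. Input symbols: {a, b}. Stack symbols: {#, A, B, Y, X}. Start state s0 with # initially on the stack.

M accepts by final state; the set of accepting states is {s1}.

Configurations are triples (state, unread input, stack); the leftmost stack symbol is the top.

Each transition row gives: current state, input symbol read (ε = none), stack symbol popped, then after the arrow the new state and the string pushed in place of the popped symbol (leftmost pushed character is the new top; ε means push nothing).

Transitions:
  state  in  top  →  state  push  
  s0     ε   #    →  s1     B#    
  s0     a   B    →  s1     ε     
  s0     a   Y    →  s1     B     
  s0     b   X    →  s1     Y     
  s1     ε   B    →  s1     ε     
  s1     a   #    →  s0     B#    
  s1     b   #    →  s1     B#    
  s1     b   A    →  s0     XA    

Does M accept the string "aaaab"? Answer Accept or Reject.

Accept

(s0, aaaab, #)
  ε-move, top #: go to s1, push B# → (s1, aaaab, B#)
  ε-move, top B: go to s1, push ε → (s1, aaaab, #)
  read a, top #: go to s0, push B# → (s0, aaab, B#)
  read a, top B: go to s1, push ε → (s1, aab, #)
  read a, top #: go to s0, push B# → (s0, ab, B#)
  read a, top B: go to s1, push ε → (s1, b, #)
  read b, top #: go to s1, push B# → (s1, ε, B#)
All input consumed; state s1 ∈ F.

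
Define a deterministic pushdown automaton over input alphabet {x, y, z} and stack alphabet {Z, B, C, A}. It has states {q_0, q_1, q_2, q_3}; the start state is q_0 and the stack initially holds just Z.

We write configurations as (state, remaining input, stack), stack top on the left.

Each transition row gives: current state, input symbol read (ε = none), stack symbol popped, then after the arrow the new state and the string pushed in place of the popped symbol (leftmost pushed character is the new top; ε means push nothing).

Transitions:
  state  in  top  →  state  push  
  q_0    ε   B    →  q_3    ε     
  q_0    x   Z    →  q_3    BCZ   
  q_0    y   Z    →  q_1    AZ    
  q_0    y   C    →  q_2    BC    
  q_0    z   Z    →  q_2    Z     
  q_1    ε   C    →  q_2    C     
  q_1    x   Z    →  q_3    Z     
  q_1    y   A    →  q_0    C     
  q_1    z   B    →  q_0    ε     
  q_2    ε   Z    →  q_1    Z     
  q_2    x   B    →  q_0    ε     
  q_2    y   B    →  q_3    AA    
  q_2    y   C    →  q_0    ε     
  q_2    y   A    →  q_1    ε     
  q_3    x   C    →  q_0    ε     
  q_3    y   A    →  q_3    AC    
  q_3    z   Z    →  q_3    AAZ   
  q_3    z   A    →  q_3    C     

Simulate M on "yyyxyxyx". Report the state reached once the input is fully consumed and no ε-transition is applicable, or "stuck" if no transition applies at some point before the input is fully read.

q_0

(q_0, yyyxyxyx, Z)
  read y, top Z: go to q_1, push AZ → (q_1, yyxyxyx, AZ)
  read y, top A: go to q_0, push C → (q_0, yxyxyx, CZ)
  read y, top C: go to q_2, push BC → (q_2, xyxyx, BCZ)
  read x, top B: go to q_0, push ε → (q_0, yxyx, CZ)
  read y, top C: go to q_2, push BC → (q_2, xyx, BCZ)
  read x, top B: go to q_0, push ε → (q_0, yx, CZ)
  read y, top C: go to q_2, push BC → (q_2, x, BCZ)
  read x, top B: go to q_0, push ε → (q_0, ε, CZ)
All input consumed; M is in state q_0.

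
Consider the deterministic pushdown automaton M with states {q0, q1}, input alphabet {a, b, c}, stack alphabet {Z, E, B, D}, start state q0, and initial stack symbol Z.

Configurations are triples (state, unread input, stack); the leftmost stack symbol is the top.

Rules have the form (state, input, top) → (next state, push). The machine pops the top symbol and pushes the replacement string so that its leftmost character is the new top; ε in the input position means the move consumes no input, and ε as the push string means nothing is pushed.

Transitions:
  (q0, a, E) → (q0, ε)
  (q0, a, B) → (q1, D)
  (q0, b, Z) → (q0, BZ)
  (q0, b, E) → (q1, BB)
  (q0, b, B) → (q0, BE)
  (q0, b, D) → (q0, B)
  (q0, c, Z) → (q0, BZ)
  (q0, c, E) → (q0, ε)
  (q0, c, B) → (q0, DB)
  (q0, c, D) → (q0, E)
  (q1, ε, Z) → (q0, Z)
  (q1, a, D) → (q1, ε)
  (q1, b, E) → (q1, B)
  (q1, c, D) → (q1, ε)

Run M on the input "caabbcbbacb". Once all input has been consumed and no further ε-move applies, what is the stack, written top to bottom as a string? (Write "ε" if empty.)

BBEZ

(q0, caabbcbbacb, Z)
  read c, top Z: go to q0, push BZ → (q0, aabbcbbacb, BZ)
  read a, top B: go to q1, push D → (q1, abbcbbacb, DZ)
  read a, top D: go to q1, push ε → (q1, bbcbbacb, Z)
  ε-move, top Z: go to q0, push Z → (q0, bbcbbacb, Z)
  read b, top Z: go to q0, push BZ → (q0, bcbbacb, BZ)
  read b, top B: go to q0, push BE → (q0, cbbacb, BEZ)
  read c, top B: go to q0, push DB → (q0, bbacb, DBEZ)
  read b, top D: go to q0, push B → (q0, bacb, BBEZ)
  read b, top B: go to q0, push BE → (q0, acb, BEBEZ)
  read a, top B: go to q1, push D → (q1, cb, DEBEZ)
  read c, top D: go to q1, push ε → (q1, b, EBEZ)
  read b, top E: go to q1, push B → (q1, ε, BBEZ)
All input consumed in state q1 with stack BBEZ.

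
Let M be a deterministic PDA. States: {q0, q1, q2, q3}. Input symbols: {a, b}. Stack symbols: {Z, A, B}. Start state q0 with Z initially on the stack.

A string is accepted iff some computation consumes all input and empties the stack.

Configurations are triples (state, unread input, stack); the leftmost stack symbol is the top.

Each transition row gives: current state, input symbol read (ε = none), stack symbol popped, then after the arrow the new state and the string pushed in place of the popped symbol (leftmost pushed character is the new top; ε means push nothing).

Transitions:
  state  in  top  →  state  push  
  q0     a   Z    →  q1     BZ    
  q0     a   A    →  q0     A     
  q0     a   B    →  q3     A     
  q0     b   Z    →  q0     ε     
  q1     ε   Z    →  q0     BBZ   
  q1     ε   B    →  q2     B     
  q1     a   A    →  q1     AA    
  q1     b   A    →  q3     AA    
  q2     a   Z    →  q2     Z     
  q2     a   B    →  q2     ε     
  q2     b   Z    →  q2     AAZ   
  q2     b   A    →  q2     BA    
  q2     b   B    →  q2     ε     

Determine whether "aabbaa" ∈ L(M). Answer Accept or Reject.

(q0, aabbaa, Z)
  read a, top Z: go to q1, push BZ → (q1, abbaa, BZ)
  ε-move, top B: go to q2, push B → (q2, abbaa, BZ)
  read a, top B: go to q2, push ε → (q2, bbaa, Z)
  read b, top Z: go to q2, push AAZ → (q2, baa, AAZ)
  read b, top A: go to q2, push BA → (q2, aa, BAAZ)
  read a, top B: go to q2, push ε → (q2, a, AAZ)
No transition applies at (q2, a, AAZ); input not fully consumed.

Reject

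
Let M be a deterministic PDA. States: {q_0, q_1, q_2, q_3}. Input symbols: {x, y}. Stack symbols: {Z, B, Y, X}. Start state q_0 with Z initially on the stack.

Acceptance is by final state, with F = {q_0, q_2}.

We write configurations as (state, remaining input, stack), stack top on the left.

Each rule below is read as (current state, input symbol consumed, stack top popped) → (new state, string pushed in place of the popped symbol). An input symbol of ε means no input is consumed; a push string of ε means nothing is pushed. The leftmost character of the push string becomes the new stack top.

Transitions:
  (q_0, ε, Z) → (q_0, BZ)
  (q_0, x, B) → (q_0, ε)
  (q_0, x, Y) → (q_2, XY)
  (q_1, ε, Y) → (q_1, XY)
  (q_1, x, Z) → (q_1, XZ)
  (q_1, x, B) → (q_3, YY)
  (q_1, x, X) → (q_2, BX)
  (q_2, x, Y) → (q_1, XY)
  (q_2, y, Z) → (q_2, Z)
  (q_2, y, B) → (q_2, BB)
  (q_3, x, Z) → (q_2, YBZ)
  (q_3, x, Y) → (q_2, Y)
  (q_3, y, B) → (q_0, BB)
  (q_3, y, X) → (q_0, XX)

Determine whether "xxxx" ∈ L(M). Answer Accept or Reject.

(q_0, xxxx, Z)
  ε-move, top Z: go to q_0, push BZ → (q_0, xxxx, BZ)
  read x, top B: go to q_0, push ε → (q_0, xxx, Z)
  ε-move, top Z: go to q_0, push BZ → (q_0, xxx, BZ)
  read x, top B: go to q_0, push ε → (q_0, xx, Z)
  ε-move, top Z: go to q_0, push BZ → (q_0, xx, BZ)
  read x, top B: go to q_0, push ε → (q_0, x, Z)
  ε-move, top Z: go to q_0, push BZ → (q_0, x, BZ)
  read x, top B: go to q_0, push ε → (q_0, ε, Z)
All input consumed; state q_0 ∈ F.

Accept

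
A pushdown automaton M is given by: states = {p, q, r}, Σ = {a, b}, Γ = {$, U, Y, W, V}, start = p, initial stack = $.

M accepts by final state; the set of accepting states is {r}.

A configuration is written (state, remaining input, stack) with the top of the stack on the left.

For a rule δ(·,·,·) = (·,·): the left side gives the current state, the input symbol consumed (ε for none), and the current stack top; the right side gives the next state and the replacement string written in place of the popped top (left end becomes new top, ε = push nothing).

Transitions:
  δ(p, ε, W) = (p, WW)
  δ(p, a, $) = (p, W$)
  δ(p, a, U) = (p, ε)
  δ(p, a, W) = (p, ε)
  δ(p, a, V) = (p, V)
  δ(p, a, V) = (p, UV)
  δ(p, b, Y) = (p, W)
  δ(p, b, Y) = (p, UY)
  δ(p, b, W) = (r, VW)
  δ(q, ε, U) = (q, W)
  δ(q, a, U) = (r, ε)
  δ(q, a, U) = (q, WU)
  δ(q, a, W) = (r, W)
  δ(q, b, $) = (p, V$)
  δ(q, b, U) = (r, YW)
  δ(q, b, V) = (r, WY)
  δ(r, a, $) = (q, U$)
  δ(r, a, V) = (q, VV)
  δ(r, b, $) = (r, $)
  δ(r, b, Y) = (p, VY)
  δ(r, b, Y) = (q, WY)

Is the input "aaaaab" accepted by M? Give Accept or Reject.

One accepting computation: (p, aaaaab, $) ⊢ (p, aaaab, W$) ⊢ (p, aaab, $) ⊢ (p, aab, W$) ⊢ (p, ab, $) ⊢ (p, b, W$) ⊢ (r, ε, VW$)
All input consumed and state r ∈ F.

Accept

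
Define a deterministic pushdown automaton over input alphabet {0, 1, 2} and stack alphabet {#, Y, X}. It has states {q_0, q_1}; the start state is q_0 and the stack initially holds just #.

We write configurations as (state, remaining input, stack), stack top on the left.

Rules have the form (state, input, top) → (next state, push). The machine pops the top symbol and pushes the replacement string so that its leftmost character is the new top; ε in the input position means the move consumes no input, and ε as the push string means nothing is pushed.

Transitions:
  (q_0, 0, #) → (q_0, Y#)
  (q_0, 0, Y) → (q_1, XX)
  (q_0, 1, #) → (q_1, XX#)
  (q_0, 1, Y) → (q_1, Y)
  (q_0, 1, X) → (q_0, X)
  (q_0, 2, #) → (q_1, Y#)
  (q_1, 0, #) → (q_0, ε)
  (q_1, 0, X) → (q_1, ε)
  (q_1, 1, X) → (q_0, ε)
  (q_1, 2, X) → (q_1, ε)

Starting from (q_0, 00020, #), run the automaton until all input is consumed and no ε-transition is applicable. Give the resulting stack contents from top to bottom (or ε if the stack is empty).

(q_0, 00020, #)
  read 0, top #: go to q_0, push Y# → (q_0, 0020, Y#)
  read 0, top Y: go to q_1, push XX → (q_1, 020, XX#)
  read 0, top X: go to q_1, push ε → (q_1, 20, X#)
  read 2, top X: go to q_1, push ε → (q_1, 0, #)
  read 0, top #: go to q_0, push ε → (q_0, ε, ε)
All input consumed in state q_0 with stack ε.

ε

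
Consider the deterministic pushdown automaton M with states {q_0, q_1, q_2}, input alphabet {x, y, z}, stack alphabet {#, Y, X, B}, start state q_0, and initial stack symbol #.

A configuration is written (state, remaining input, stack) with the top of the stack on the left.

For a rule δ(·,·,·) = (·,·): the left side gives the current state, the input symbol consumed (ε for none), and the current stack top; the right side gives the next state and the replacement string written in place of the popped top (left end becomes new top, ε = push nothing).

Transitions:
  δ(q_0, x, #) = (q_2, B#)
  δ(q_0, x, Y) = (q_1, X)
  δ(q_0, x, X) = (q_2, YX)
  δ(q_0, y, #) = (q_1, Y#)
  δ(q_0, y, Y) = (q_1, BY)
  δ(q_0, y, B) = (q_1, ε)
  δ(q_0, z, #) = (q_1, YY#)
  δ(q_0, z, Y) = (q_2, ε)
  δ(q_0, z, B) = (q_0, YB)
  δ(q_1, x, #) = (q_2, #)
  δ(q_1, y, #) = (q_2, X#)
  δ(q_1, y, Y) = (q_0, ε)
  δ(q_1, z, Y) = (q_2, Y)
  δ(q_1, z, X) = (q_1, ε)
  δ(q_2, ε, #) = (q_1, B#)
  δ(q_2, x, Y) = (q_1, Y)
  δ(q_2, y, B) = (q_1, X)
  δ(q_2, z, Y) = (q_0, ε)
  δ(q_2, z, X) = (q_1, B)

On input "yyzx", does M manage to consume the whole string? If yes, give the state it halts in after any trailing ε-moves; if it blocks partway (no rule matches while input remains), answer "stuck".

stuck

(q_0, yyzx, #)
  read y, top #: go to q_1, push Y# → (q_1, yzx, Y#)
  read y, top Y: go to q_0, push ε → (q_0, zx, #)
  read z, top #: go to q_1, push YY# → (q_1, x, YY#)
No transition for (q_1, x, top Y); M blocks with input x remaining.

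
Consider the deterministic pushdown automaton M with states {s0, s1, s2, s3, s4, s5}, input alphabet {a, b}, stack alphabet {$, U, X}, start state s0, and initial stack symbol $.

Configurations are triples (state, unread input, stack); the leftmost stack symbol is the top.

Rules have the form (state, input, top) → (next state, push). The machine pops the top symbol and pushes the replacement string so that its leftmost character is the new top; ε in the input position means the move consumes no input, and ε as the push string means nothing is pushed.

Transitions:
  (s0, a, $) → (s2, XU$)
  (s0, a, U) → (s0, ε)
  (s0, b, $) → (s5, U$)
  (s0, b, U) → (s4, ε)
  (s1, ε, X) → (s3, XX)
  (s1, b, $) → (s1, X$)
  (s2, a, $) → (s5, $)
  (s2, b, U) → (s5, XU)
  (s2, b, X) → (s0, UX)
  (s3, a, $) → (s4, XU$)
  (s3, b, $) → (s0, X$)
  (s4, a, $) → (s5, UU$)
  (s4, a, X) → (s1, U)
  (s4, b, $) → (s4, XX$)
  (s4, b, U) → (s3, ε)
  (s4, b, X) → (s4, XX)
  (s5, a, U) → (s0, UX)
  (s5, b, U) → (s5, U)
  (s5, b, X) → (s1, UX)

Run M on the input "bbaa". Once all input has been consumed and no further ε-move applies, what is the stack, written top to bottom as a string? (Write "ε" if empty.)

X$

(s0, bbaa, $)
  read b, top $: go to s5, push U$ → (s5, baa, U$)
  read b, top U: go to s5, push U → (s5, aa, U$)
  read a, top U: go to s0, push UX → (s0, a, UX$)
  read a, top U: go to s0, push ε → (s0, ε, X$)
All input consumed in state s0 with stack X$.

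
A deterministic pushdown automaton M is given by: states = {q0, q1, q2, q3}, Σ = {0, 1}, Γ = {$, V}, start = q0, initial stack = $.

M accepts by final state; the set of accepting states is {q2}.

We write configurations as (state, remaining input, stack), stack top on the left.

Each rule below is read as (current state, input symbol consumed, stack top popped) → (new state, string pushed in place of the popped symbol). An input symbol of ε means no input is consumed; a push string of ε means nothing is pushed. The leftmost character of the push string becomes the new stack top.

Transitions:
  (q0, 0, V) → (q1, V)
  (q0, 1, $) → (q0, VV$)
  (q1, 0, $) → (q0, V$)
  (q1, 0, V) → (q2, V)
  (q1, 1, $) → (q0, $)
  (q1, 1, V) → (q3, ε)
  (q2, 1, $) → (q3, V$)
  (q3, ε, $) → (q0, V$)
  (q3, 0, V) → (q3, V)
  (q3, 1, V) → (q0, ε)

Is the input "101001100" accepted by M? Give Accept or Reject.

Accept

(q0, 101001100, $)
  read 1, top $: go to q0, push VV$ → (q0, 01001100, VV$)
  read 0, top V: go to q1, push V → (q1, 1001100, VV$)
  read 1, top V: go to q3, push ε → (q3, 001100, V$)
  read 0, top V: go to q3, push V → (q3, 01100, V$)
  read 0, top V: go to q3, push V → (q3, 1100, V$)
  read 1, top V: go to q0, push ε → (q0, 100, $)
  read 1, top $: go to q0, push VV$ → (q0, 00, VV$)
  read 0, top V: go to q1, push V → (q1, 0, VV$)
  read 0, top V: go to q2, push V → (q2, ε, VV$)
All input consumed; state q2 ∈ F.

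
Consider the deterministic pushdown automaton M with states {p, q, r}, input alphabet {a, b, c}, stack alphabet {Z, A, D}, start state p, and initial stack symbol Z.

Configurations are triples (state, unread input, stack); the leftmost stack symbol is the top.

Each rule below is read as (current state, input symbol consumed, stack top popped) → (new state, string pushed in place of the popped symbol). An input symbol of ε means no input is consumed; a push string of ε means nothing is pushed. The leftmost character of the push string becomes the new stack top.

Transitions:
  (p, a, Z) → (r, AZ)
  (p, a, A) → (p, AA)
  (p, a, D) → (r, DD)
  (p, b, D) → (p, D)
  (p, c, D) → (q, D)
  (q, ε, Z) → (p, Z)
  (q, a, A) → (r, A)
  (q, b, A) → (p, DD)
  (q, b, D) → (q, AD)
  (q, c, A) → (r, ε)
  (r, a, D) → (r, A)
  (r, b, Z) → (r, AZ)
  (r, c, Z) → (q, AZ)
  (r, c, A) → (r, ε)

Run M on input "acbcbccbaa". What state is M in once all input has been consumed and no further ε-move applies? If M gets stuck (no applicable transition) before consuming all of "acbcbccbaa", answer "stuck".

r

(p, acbcbccbaa, Z)
  read a, top Z: go to r, push AZ → (r, cbcbccbaa, AZ)
  read c, top A: go to r, push ε → (r, bcbccbaa, Z)
  read b, top Z: go to r, push AZ → (r, cbccbaa, AZ)
  read c, top A: go to r, push ε → (r, bccbaa, Z)
  read b, top Z: go to r, push AZ → (r, ccbaa, AZ)
  read c, top A: go to r, push ε → (r, cbaa, Z)
  read c, top Z: go to q, push AZ → (q, baa, AZ)
  read b, top A: go to p, push DD → (p, aa, DDZ)
  read a, top D: go to r, push DD → (r, a, DDDZ)
  read a, top D: go to r, push A → (r, ε, ADDZ)
All input consumed; M is in state r.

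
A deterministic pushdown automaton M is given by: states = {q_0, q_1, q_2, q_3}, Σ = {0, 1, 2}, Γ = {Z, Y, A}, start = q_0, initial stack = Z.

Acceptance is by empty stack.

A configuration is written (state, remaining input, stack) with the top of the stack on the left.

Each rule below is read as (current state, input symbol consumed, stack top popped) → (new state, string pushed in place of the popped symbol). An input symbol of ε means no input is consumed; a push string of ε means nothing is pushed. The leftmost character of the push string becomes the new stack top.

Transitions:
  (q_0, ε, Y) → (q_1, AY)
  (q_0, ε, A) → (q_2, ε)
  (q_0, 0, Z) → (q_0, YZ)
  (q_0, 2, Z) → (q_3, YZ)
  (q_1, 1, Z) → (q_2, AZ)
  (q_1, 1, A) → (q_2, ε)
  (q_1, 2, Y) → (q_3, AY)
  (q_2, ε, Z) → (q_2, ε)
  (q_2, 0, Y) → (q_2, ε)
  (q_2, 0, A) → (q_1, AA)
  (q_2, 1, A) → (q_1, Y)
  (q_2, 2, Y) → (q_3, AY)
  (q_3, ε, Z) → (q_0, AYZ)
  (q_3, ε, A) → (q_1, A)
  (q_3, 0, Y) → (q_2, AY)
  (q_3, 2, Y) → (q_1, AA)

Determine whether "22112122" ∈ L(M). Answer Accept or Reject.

Reject

(q_0, 22112122, Z) ⊢ (q_3, 2112122, YZ) ⊢ (q_1, 112122, AAZ) ⊢ (q_2, 12122, AZ) ⊢ (q_1, 2122, YZ) ⊢ (q_3, 122, AYZ) ⊢ (q_1, 122, AYZ) ⊢ (q_2, 22, YZ) ⊢ (q_3, 2, AYZ) ⊢ (q_1, 2, AYZ)
No transition applies at (q_1, 2, AYZ); input not fully consumed.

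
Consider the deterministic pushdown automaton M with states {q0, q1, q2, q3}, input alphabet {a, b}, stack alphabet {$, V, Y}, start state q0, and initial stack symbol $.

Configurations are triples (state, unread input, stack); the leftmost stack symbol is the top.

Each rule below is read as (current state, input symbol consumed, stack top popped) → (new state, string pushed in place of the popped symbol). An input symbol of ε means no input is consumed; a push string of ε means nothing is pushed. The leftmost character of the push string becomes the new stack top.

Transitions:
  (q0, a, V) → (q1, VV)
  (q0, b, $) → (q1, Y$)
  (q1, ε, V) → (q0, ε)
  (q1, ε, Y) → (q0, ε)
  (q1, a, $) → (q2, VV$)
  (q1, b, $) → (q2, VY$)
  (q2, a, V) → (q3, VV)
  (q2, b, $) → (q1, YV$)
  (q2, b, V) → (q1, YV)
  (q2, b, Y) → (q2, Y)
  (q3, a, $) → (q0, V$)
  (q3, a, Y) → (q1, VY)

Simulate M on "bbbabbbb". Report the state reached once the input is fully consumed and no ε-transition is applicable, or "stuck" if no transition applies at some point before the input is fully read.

stuck

(q0, bbbabbbb, $) ⊢ (q1, bbabbbb, Y$) ⊢ (q0, bbabbbb, $) ⊢ (q1, babbbb, Y$) ⊢ (q0, babbbb, $) ⊢ (q1, abbbb, Y$) ⊢ (q0, abbbb, $)
No transition for (q0, a, top $); M blocks with input abbbb remaining.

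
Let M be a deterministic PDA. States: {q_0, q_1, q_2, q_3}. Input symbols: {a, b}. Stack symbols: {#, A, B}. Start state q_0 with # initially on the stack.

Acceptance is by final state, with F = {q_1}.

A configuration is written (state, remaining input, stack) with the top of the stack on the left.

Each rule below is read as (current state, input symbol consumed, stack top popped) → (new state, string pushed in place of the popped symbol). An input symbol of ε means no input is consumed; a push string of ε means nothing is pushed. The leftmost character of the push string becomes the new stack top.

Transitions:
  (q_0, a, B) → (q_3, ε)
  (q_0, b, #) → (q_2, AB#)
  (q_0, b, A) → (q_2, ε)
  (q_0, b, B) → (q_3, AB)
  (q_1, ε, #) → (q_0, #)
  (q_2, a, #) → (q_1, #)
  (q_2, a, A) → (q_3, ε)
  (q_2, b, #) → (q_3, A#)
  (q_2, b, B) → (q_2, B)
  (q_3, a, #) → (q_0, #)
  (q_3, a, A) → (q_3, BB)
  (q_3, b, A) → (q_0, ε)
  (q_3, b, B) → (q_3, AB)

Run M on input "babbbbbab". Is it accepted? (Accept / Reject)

Reject

(q_0, babbbbbab, #) ⊢ (q_2, abbbbbab, AB#) ⊢ (q_3, bbbbbab, B#) ⊢ (q_3, bbbbab, AB#) ⊢ (q_0, bbbab, B#) ⊢ (q_3, bbab, AB#) ⊢ (q_0, bab, B#) ⊢ (q_3, ab, AB#) ⊢ (q_3, b, BBB#) ⊢ (q_3, ε, ABBB#)
All input consumed; state q_3 ∉ F and no further ε-move applies.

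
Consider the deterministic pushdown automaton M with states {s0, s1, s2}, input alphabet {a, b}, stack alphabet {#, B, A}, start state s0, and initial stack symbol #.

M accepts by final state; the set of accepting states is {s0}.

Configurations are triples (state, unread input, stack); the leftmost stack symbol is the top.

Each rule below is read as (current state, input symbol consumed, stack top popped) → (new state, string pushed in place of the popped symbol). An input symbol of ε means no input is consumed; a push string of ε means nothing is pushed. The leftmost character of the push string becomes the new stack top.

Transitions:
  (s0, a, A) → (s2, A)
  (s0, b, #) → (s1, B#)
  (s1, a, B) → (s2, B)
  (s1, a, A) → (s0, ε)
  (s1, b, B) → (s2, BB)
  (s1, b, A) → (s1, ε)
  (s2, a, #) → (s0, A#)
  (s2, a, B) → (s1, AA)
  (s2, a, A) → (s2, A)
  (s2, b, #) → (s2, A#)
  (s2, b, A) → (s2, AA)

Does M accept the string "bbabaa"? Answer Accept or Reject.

Reject

(s0, bbabaa, #)
  read b, top #: go to s1, push B# → (s1, babaa, B#)
  read b, top B: go to s2, push BB → (s2, abaa, BB#)
  read a, top B: go to s1, push AA → (s1, baa, AAB#)
  read b, top A: go to s1, push ε → (s1, aa, AB#)
  read a, top A: go to s0, push ε → (s0, a, B#)
No transition applies at (s0, a, B#); input not fully consumed.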